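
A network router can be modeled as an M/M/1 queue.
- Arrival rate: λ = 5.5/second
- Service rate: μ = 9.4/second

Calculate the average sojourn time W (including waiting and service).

First, compute utilization: ρ = λ/μ = 5.5/9.4 = 0.5851
For M/M/1: W = 1/(μ-λ)
W = 1/(9.4-5.5) = 1/3.90
W = 0.2564 seconds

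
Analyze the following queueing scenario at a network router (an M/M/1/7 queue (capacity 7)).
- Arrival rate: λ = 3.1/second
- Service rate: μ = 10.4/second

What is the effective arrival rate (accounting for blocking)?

ρ = λ/μ = 3.1/10.4 = 0.29808
P₀ = (1-ρ)/(1-ρ^(K+1)) = (1-0.29808)/(1-0.29808^8) = 0.7019/0.9999 = 0.7020
P_K = P₀×ρ^K = 0.7020 × 0.29808^7 = 0.7020 × 0.0002091 = 0.0001468
λ_eff = λ(1-P_K) = 3.1 × (1 - 0.0001468) = 3.1 × 0.99985 = 3.0995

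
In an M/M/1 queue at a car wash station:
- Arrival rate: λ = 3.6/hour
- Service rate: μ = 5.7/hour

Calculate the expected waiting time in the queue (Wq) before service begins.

First, compute utilization: ρ = λ/μ = 3.6/5.7 = 0.6316
For M/M/1: Wq = λ/(μ(μ-λ))
Wq = 3.6/(5.7 × (5.7-3.6))
Wq = 3.6/(5.7 × 2.10)
Wq = 0.3008 hours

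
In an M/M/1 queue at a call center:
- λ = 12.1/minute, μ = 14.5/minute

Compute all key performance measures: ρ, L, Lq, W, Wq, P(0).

Step 1: ρ = λ/μ = 12.1/14.5 = 0.8345
Step 2: L = λ/(μ-λ) = 12.1/2.40 = 5.0417
Step 3: Lq = λ²/(μ(μ-λ)) = 146.41/(14.5×2.40) = 4.2072
Step 4: W = 1/(μ-λ) = 1/2.40 = 0.41667
Step 5: Wq = λ/(μ(μ-λ)) = 12.1/(14.5×2.40) = 0.3477
Step 6: P(0) = 1-ρ = 0.1655
Verify: L = λW = 12.1×0.41667 = 5.0417 ✔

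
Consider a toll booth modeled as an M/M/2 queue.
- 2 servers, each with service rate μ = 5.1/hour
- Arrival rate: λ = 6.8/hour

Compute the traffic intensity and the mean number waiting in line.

Traffic intensity: ρ = λ/(cμ) = 6.8/(2×5.1) = 0.6667
Since ρ = 0.6667 < 1, system is stable.
Offered load a = λ/μ = cρ = 6.8/5.1 = 1.3333
P₀ = [ Σₙ₌₀^1 aⁿ/n! + a^2/(2!(1-ρ)) ]⁻¹
Σ = a^0/0! + a^1/1! = 1.0000 + 1.3333 = 2.3333
a^2/(2!(1-ρ)) = 1.7778/(2 × 0.33333) = 2.6667
P₀ = 1/(2.3333 + 2.6667) = 0.2000
Lq = P₀·a^2·ρ / (2!(1-ρ)²) = 0.20000 × 1.7778 × 0.66667 / (2 × 0.11111) = 1.0667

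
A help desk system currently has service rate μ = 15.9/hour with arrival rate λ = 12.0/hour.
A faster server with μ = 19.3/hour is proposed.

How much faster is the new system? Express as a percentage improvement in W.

System 1: ρ₁ = 12.0/15.9 = 0.7547, W₁ = 1/(15.9-12.0) = 0.256410
System 2: ρ₂ = 12.0/19.3 = 0.6218, W₂ = 1/(19.3-12.0) = 0.136986
Improvement: (W₁-W₂)/W₁ = (0.256410-0.136986)/0.256410 = 46.58%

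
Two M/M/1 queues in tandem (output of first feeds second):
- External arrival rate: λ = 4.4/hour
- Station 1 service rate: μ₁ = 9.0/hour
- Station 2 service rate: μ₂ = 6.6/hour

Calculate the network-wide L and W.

By Jackson's theorem, each station behaves as independent M/M/1.
Station 1: ρ₁ = 4.4/9.0 = 0.4889, L₁ = ρ₁/(1-ρ₁) = λ/(μ₁-λ) = 4.4/4.60 = 0.9565
Station 2: ρ₂ = 4.4/6.6 = 0.6667, L₂ = ρ₂/(1-ρ₂) = λ/(μ₂-λ) = 4.4/2.20 = 2.0000
Total: L = L₁ + L₂ = 0.9565 + 2.0000 = 2.9565
W = L/λ = 2.9565/4.4 = 0.6719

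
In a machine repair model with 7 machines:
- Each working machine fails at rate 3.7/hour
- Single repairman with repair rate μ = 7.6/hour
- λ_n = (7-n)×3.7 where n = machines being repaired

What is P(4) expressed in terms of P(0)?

P(4)/P(0) = ∏_{i=0}^{4-1} λ_i/μ_{i+1}
= (7-0)×3.7/7.6 × (7-1)×3.7/7.6 × (7-2)×3.7/7.6 × (7-3)×3.7/7.6
= 47.1880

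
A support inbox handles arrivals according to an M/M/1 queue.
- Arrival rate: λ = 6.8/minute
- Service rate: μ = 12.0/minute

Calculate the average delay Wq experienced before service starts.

First, compute utilization: ρ = λ/μ = 6.8/12.0 = 0.5667
For M/M/1: Wq = λ/(μ(μ-λ))
Wq = 6.8/(12.0 × (12.0-6.8))
Wq = 6.8/(12.0 × 5.20)
Wq = 0.1090 minutes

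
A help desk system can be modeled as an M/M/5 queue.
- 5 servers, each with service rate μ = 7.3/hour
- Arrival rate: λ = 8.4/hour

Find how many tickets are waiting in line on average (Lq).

Traffic intensity: ρ = λ/(cμ) = 8.4/(5×7.3) = 0.2301
Since ρ = 0.2301 < 1, system is stable.
Offered load a = λ/μ = cρ = 8.4/7.3 = 1.1507
P₀ = [ Σₙ₌₀^4 aⁿ/n! + a^5/(5!(1-ρ)) ]⁻¹
Σ = a^0/0! + a^1/1! + a^2/2! + a^3/3! + a^4/4! = 1.0000 + 1.1507 + 0.6620 + 0.2539 + 0.07305 = 3.1397
a^5/(5!(1-ρ)) = 2.0174/(120 × 0.7699) = 0.02184
P₀ = 1/(3.1397 + 0.02184) = 0.3163
Lq = P₀·a^5·ρ / (5!(1-ρ)²) = 0.31630 × 2.0174 × 0.23014 / (120 × 0.59269) = 0.002065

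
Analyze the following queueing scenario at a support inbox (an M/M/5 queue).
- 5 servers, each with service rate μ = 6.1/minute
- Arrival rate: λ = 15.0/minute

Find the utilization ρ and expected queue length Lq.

Traffic intensity: ρ = λ/(cμ) = 15.0/(5×6.1) = 0.4918
Since ρ = 0.4918 < 1, system is stable.
Offered load a = λ/μ = cρ = 15.0/6.1 = 2.4590
P₀ = [ Σₙ₌₀^4 aⁿ/n! + a^5/(5!(1-ρ)) ]⁻¹
Σ = a^0/0! + a^1/1! + a^2/2! + a^3/3! + a^4/4! = 1.0000 + 2.4590 + 3.0234 + 2.4782 + 1.5235 = 10.4841
a^5/(5!(1-ρ)) = 89.9098/(120 × 0.5082) = 1.4743
P₀ = 1/(10.4841 + 1.4743) = 0.08362
Lq = P₀·a^5·ρ / (5!(1-ρ)²) = 0.08362 × 89.9098 × 0.4918 / (120 × 0.2583) = 0.1193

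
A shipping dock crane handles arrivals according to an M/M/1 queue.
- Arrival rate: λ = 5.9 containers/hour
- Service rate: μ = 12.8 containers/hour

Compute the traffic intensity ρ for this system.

Server utilization: ρ = λ/μ
ρ = 5.9/12.8 = 0.4609
The server is busy 46.09% of the time.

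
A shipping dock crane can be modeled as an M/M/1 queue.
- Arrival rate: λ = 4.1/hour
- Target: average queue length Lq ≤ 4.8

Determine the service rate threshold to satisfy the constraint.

For M/M/1: Lq = λ²/(μ(μ-λ))
Need Lq ≤ 4.8, i.e. μ(μ-λ) ≥ λ²/4.8
μ² - 4.1μ - 16.81/4.8 ≥ 0  →  μ² - 4.1μ - 3.50208 ≥ 0
Quadratic formula (positive root): μ = [λ + √(λ² + 4×3.50208)]/2
Discriminant: 16.81 + 4×3.50208 = 30.8183, √30.8183 = 5.5514
μ ≥ (4.1 + 5.5514)/2 = 4.8257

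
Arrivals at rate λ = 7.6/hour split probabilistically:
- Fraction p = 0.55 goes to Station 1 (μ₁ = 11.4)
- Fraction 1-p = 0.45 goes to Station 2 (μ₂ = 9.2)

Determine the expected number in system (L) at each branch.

Effective rates: λ₁ = 7.6×0.55 = 4.18, λ₂ = 7.6×0.45 = 3.42
Station 1: ρ₁ = 4.18/11.4 = 0.366667, L₁ = ρ₁/(1-ρ₁) = 0.366667/(1-0.366667) = 0.5789
Station 2: ρ₂ = 3.42/9.2 = 0.37174, L₂ = ρ₂/(1-ρ₂) = 0.37174/(1-0.37174) = 0.5917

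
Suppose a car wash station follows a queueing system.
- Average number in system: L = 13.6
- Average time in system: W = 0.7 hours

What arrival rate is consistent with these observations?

Little's Law: L = λW, so λ = L/W
λ = 13.6/0.7 = 19.4286 cars/hour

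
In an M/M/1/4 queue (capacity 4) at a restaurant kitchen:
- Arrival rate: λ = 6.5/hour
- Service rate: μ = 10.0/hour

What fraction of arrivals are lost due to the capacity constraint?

ρ = λ/μ = 6.5/10.0 = 0.6500
P₀ = (1-ρ)/(1-ρ^(K+1)) = (1-0.6500)/(1-0.6500^5) = 0.3500/0.8840 = 0.3959
P_K = P₀×ρ^K = 0.39594 × 0.6500^4 = 0.39594 × 0.17851 = 0.07068
Blocking probability = 7.07%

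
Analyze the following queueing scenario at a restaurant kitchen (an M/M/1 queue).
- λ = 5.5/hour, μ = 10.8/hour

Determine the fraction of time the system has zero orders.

ρ = λ/μ = 5.5/10.8 = 0.5093
P(0) = 1 - ρ = 1 - 0.5093 = 0.4907
The server is idle 49.07% of the time.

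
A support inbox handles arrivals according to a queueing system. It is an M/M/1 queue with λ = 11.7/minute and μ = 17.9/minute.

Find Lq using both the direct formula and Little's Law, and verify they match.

Method 1 (direct): Lq = λ²/(μ(μ-λ)) = 136.89/(17.9 × 6.20) = 1.2335

Method 2 (Little's Law):
W = 1/(μ-λ) = 1/6.20 = 0.16129
Wq = W - 1/μ = 0.16129 - 0.055866 = 0.105424
Lq = λWq = 11.7 × 0.105424 = 1.2335 ✔ (matches Method 1)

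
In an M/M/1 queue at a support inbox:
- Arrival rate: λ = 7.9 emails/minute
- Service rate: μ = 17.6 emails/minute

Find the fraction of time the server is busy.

Server utilization: ρ = λ/μ
ρ = 7.9/17.6 = 0.4489
The server is busy 44.89% of the time.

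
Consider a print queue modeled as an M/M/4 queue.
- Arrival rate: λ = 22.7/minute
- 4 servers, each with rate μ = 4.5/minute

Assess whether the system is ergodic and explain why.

Stability requires ρ = λ/(cμ) < 1
ρ = 22.7/(4 × 4.5) = 22.7/18.00 = 1.2611
Since 1.2611 ≥ 1, the system is UNSTABLE.
Need c > λ/μ = 22.7/4.5 = 5.04.
Minimum servers needed: c = 6.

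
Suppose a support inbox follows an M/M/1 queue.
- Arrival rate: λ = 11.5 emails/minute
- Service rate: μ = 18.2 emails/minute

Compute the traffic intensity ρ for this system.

Server utilization: ρ = λ/μ
ρ = 11.5/18.2 = 0.6319
The server is busy 63.19% of the time.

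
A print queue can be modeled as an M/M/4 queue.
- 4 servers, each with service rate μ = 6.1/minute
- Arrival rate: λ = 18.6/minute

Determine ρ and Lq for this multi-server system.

Traffic intensity: ρ = λ/(cμ) = 18.6/(4×6.1) = 0.7623
Since ρ = 0.7623 < 1, system is stable.
Offered load a = λ/μ = cρ = 18.6/6.1 = 3.0492
P₀ = [ Σₙ₌₀^3 aⁿ/n! + a^4/(4!(1-ρ)) ]⁻¹
Σ = a^0/0! + a^1/1! + a^2/2! + a^3/3! = 1.00000 + 3.04918 + 4.64875 + 4.72496 = 13.4229
a^4/(4!(1-ρ)) = 86.44352/(24 × 0.2377049) = 15.1525
P₀ = 1/(13.4229 + 15.1525) = 0.03500
Lq = P₀·a^4·ρ / (4!(1-ρ)²) = 0.034995 × 86.4435 × 0.76230 / (24 × 0.056504) = 1.7005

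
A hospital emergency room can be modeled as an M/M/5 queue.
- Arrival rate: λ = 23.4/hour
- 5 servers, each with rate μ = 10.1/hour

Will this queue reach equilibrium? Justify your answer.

Stability requires ρ = λ/(cμ) < 1
ρ = 23.4/(5 × 10.1) = 23.4/50.50 = 0.4634
Since 0.4634 < 1, the system is STABLE.
The servers are busy 46.34% of the time.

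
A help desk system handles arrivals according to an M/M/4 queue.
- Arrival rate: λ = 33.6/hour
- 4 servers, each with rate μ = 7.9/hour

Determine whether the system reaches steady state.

Stability requires ρ = λ/(cμ) < 1
ρ = 33.6/(4 × 7.9) = 33.6/31.60 = 1.0633
Since 1.0633 ≥ 1, the system is UNSTABLE.
Need c > λ/μ = 33.6/7.9 = 4.25.
Minimum servers needed: c = 5.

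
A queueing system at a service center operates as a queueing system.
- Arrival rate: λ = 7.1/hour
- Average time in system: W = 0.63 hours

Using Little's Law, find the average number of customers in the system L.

Little's Law: L = λW
L = 7.1 × 0.63 = 4.4730 customers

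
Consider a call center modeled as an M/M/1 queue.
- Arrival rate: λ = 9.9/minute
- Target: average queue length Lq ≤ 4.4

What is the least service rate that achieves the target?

For M/M/1: Lq = λ²/(μ(μ-λ))
Need Lq ≤ 4.4, i.e. μ(μ-λ) ≥ λ²/4.4
μ² - 9.9μ - 98.01/4.4 ≥ 0  →  μ² - 9.9μ - 22.2750 ≥ 0
Quadratic formula (positive root): μ = [λ + √(λ² + 4×22.2750)]/2
Discriminant: 98.01 + 4×22.2750 = 187.1100, √187.1100 = 13.6788
μ ≥ (9.9 + 13.6788)/2 = 11.7894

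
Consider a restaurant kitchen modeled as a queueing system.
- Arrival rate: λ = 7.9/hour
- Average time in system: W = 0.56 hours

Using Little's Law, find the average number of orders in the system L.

Little's Law: L = λW
L = 7.9 × 0.56 = 4.4240 orders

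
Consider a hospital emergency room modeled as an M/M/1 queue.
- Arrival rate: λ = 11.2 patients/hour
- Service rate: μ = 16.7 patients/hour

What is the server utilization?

Server utilization: ρ = λ/μ
ρ = 11.2/16.7 = 0.6707
The server is busy 67.07% of the time.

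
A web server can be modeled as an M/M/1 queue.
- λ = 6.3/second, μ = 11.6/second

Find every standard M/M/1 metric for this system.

Step 1: ρ = λ/μ = 6.3/11.6 = 0.5431
Step 2: L = λ/(μ-λ) = 6.3/5.30 = 1.1887
Step 3: Lq = λ²/(μ(μ-λ)) = 39.69/(11.6×5.30) = 0.6456
Step 4: W = 1/(μ-λ) = 1/5.30 = 0.18868
Step 5: Wq = λ/(μ(μ-λ)) = 6.3/(11.6×5.30) = 0.1025
Step 6: P(0) = 1-ρ = 0.4569
Verify: L = λW = 6.3×0.18868 = 1.1887 ✔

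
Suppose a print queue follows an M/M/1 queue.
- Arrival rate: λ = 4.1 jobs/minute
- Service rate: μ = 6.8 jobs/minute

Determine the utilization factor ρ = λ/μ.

Server utilization: ρ = λ/μ
ρ = 4.1/6.8 = 0.6029
The server is busy 60.29% of the time.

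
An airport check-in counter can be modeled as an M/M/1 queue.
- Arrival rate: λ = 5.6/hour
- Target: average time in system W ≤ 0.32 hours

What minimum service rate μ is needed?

For M/M/1: W = 1/(μ-λ)
Need W ≤ 0.32, so 1/(μ-λ) ≤ 0.32
μ - λ ≥ 1/0.32 = 3.1250
μ ≥ 5.6 + 3.1250 = 8.7250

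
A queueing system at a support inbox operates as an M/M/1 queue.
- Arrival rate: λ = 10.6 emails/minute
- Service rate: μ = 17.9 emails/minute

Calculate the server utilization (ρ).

Server utilization: ρ = λ/μ
ρ = 10.6/17.9 = 0.5922
The server is busy 59.22% of the time.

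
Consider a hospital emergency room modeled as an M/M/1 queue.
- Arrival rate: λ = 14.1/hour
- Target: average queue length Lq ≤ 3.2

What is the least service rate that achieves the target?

For M/M/1: Lq = λ²/(μ(μ-λ))
Need Lq ≤ 3.2, i.e. μ(μ-λ) ≥ λ²/3.2
μ² - 14.1μ - 198.81/3.2 ≥ 0  →  μ² - 14.1μ - 62.12812 ≥ 0
Quadratic formula (positive root): μ = [λ + √(λ² + 4×62.12812)]/2
Discriminant: 198.81 + 4×62.12812 = 447.3225, √447.3225 = 21.1500
μ ≥ (14.1 + 21.1500)/2 = 17.6250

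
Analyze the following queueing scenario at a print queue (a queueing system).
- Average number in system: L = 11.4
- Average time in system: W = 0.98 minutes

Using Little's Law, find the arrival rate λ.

Little's Law: L = λW, so λ = L/W
λ = 11.4/0.98 = 11.6327 jobs/minute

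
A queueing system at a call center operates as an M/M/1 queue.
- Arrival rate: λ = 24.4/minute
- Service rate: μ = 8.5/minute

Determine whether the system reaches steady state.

Stability requires ρ = λ/(cμ) < 1
ρ = 24.4/(1 × 8.5) = 24.4/8.50 = 2.8706
Since 2.8706 ≥ 1, the system is UNSTABLE.
Queue grows without bound. Need μ > λ = 24.4.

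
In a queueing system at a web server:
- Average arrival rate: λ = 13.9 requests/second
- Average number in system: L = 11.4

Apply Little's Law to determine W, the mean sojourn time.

Little's Law: L = λW, so W = L/λ
W = 11.4/13.9 = 0.8201 seconds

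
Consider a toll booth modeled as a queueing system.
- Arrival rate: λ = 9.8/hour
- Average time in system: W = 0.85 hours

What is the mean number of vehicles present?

Little's Law: L = λW
L = 9.8 × 0.85 = 8.3300 vehicles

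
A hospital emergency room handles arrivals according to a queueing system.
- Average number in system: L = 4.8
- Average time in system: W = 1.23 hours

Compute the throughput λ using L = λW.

Little's Law: L = λW, so λ = L/W
λ = 4.8/1.23 = 3.9024 patients/hour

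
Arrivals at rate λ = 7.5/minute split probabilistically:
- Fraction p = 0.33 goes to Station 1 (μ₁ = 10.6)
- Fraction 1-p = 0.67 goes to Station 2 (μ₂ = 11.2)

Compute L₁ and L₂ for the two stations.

Effective rates: λ₁ = 7.5×0.33 = 2.475, λ₂ = 7.5×0.67 = 5.025
Station 1: ρ₁ = 2.475/10.6 = 0.2335, L₁ = ρ₁/(1-ρ₁) = 0.2335/(1-0.2335) = 0.3046
Station 2: ρ₂ = 5.025/11.2 = 0.44866, L₂ = ρ₂/(1-ρ₂) = 0.44866/(1-0.44866) = 0.8138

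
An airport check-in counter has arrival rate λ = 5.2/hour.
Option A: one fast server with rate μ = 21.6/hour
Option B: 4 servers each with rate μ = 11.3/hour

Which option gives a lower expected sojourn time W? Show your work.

Option A: single server μ = 21.6 (M/M/1)
  ρ_A = 5.2/21.6 = 0.2407
  W_A = 1/(μ-λ) = 1/(21.6-5.2) = 1/16.40 = 0.06098

Option B: 4 servers μ = 11.3 (M/M/4)
  ρ_B = λ/(cμ) = 5.2/(4×11.3) = 0.1150
  Offered load a = λ/μ = cρ = 5.2/11.3 = 0.4602
  P₀ = [ Σₙ₌₀^3 aⁿ/n! + a^4/(4!(1-ρ)) ]⁻¹
  Σ = a^0/0! + a^1/1! + a^2/2! + a^3/3! = 1.0000 + 0.4602 + 0.1059 + 0.01624 = 1.5823
  a^4/(4!(1-ρ)) = 0.04484/(24 × 0.8850) = 0.002111
  P₀ = 1/(1.5823 + 0.002111) = 0.6311
  Lq = P₀·a^4·ρ / (4!(1-ρ)²) = 0.6311 × 0.04484 × 0.1150 / (24 × 0.7831) = 0.0001732
  Wq_B = Lq/λ = 0.0001732/5.2 = 0.00003331
  W_B = Wq_B + 1/μ = 0.00003331 + 0.08850 = 0.08853

Since W_A = 0.06098 < W_B = 0.08853, Option A (single fast server) has the shorter time in system.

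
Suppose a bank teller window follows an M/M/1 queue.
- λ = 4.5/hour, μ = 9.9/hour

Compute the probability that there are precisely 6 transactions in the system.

ρ = λ/μ = 4.5/9.9 = 0.45455
P(n) = (1-ρ)ρⁿ
P(6) = (1-0.45455) × 0.45455^6
P(6) = 0.54545 × 0.0088204
P(6) = 0.004811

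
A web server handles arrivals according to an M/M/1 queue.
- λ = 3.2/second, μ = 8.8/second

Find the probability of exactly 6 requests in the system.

ρ = λ/μ = 3.2/8.8 = 0.3636
P(n) = (1-ρ)ρⁿ
P(6) = (1-0.3636) × 0.3636^6
P(6) = 0.6364 × 0.002311
P(6) = 0.001471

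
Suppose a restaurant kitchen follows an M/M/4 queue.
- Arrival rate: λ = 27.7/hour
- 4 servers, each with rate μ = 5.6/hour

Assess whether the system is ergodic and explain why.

Stability requires ρ = λ/(cμ) < 1
ρ = 27.7/(4 × 5.6) = 27.7/22.40 = 1.2366
Since 1.2366 ≥ 1, the system is UNSTABLE.
Need c > λ/μ = 27.7/5.6 = 4.95.
Minimum servers needed: c = 5.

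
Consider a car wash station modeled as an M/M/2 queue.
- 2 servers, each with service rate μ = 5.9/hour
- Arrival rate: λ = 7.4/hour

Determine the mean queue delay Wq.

Traffic intensity: ρ = λ/(cμ) = 7.4/(2×5.9) = 0.6271
Since ρ = 0.6271 < 1, system is stable.
Offered load a = λ/μ = cρ = 7.4/5.9 = 1.2542
P₀ = [ Σₙ₌₀^1 aⁿ/n! + a^2/(2!(1-ρ)) ]⁻¹
Σ = a^0/0! + a^1/1! = 1.0000 + 1.2542 = 2.2542
a^2/(2!(1-ρ)) = 1.5731/(2 × 0.37288) = 2.1094
P₀ = 1/(2.2542 + 2.1094) = 0.2292
Lq = P₀·a^2·ρ / (2!(1-ρ)²) = 0.22917 × 1.5731 × 0.62712 / (2 × 0.13904) = 0.8130
Wq = Lq/λ = 0.8130/7.4 = 0.1099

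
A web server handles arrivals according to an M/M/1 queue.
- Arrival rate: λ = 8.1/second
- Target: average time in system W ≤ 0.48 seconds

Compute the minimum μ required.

For M/M/1: W = 1/(μ-λ)
Need W ≤ 0.48, so 1/(μ-λ) ≤ 0.48
μ - λ ≥ 1/0.48 = 2.0833
μ ≥ 8.1 + 2.0833 = 10.1833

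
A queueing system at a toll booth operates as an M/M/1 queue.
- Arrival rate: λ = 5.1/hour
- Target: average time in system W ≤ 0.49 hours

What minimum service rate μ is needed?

For M/M/1: W = 1/(μ-λ)
Need W ≤ 0.49, so 1/(μ-λ) ≤ 0.49
μ - λ ≥ 1/0.49 = 2.0408
μ ≥ 5.1 + 2.0408 = 7.1408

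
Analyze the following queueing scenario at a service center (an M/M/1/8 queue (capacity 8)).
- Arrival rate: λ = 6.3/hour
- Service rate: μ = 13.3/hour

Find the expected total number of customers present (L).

ρ = λ/μ = 6.3/13.3 = 0.4737
P₀ = (1-ρ)/(1-ρ^(K+1)) = (1-0.4737)/(1-0.4737^9) = 0.5263/0.9988 = 0.5269
P_K = P₀×ρ^K = 0.5269 × 0.4737^8 = 0.5269 × 0.002535 = 0.001336
L = ρ[1 - (K+1)ρ^K + Kρ^(K+1)] / [(1-ρ)(1-ρ^(K+1))]
L = 0.4737 × (1 - 9×0.002535 + 8×0.001201) / ((1 - 0.4737) × (1 - 0.001201)) = 0.8892 customers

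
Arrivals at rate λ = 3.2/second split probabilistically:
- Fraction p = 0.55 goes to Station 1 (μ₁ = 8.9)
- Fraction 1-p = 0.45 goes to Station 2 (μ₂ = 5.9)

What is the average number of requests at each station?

Effective rates: λ₁ = 3.2×0.55 = 1.76, λ₂ = 3.2×0.45 = 1.44
Station 1: ρ₁ = 1.76/8.9 = 0.19775, L₁ = ρ₁/(1-ρ₁) = 0.19775/(1-0.19775) = 0.2465
Station 2: ρ₂ = 1.44/5.9 = 0.2441, L₂ = ρ₂/(1-ρ₂) = 0.2441/(1-0.2441) = 0.3229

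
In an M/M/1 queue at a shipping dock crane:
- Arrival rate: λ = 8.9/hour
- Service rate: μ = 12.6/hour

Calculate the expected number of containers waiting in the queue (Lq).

ρ = λ/μ = 8.9/12.6 = 0.7063
For M/M/1: Lq = λ²/(μ(μ-λ))
Lq = 79.21/(12.6 × 3.70)
Lq = 1.6991 containers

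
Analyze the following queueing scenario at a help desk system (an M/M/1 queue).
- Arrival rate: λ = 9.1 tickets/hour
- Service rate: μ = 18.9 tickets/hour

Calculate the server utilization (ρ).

Server utilization: ρ = λ/μ
ρ = 9.1/18.9 = 0.4815
The server is busy 48.15% of the time.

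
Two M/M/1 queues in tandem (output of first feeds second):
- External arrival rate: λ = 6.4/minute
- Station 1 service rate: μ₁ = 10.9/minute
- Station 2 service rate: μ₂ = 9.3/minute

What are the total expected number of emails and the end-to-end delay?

By Jackson's theorem, each station behaves as independent M/M/1.
Station 1: ρ₁ = 6.4/10.9 = 0.5872, L₁ = ρ₁/(1-ρ₁) = λ/(μ₁-λ) = 6.4/4.50 = 1.4222
Station 2: ρ₂ = 6.4/9.3 = 0.6882, L₂ = ρ₂/(1-ρ₂) = λ/(μ₂-λ) = 6.4/2.90 = 2.2069
Total: L = L₁ + L₂ = 1.4222 + 2.2069 = 3.6291
W = L/λ = 3.6291/6.4 = 0.5670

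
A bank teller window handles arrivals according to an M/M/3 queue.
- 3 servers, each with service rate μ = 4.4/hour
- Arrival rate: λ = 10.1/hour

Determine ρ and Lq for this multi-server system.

Traffic intensity: ρ = λ/(cμ) = 10.1/(3×4.4) = 0.7652
Since ρ = 0.7652 < 1, system is stable.
Offered load a = λ/μ = cρ = 10.1/4.4 = 2.2955
P₀ = [ Σₙ₌₀^2 aⁿ/n! + a^3/(3!(1-ρ)) ]⁻¹
Σ = a^0/0! + a^1/1! + a^2/2! = 1.00000 + 2.29545 + 2.63456 = 5.9300
a^3/(3!(1-ρ)) = 12.0950/(6 × 0.234848) = 8.5836
P₀ = 1/(5.9300 + 8.5836) = 0.06890
Lq = P₀·a^3·ρ / (3!(1-ρ)²) = 0.068901 × 12.0950 × 0.76515 / (6 × 0.055154) = 1.9269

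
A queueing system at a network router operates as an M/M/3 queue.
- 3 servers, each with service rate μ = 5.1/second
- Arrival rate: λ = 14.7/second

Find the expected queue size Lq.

Traffic intensity: ρ = λ/(cμ) = 14.7/(3×5.1) = 0.9608
Since ρ = 0.9608 < 1, system is stable.
Offered load a = λ/μ = cρ = 14.7/5.1 = 2.8824
P₀ = [ Σₙ₌₀^2 aⁿ/n! + a^3/(3!(1-ρ)) ]⁻¹
Σ = a^0/0! + a^1/1! + a^2/2! = 1.00000 + 2.88235 + 4.15398 = 8.0363
a^3/(3!(1-ρ)) = 23.94647/(6 × 0.03921569) = 101.7725
P₀ = 1/(8.0363 + 101.7725) = 0.009107
Lq = P₀·a^3·ρ / (3!(1-ρ)²) = 0.00910674 × 23.9465 × 0.960784 / (6 × 0.00153787) = 22.7070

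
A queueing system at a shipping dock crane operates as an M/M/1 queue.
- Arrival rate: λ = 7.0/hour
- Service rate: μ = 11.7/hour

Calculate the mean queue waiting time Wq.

First, compute utilization: ρ = λ/μ = 7.0/11.7 = 0.5983
For M/M/1: Wq = λ/(μ(μ-λ))
Wq = 7.0/(11.7 × (11.7-7.0))
Wq = 7.0/(11.7 × 4.70)
Wq = 0.1273 hours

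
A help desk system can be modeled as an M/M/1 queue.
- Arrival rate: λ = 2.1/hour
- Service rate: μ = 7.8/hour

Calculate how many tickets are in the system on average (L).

ρ = λ/μ = 2.1/7.8 = 0.2692
For M/M/1: L = λ/(μ-λ)
L = 2.1/(7.8-2.1) = 2.1/5.70
L = 0.3684 tickets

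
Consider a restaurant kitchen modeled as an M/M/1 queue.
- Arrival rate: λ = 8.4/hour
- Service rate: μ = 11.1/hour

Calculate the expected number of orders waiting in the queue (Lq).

ρ = λ/μ = 8.4/11.1 = 0.7568
For M/M/1: Lq = λ²/(μ(μ-λ))
Lq = 70.56/(11.1 × 2.70)
Lq = 2.3544 orders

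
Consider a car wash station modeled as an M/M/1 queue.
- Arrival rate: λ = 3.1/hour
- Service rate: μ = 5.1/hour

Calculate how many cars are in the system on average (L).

ρ = λ/μ = 3.1/5.1 = 0.6078
For M/M/1: L = λ/(μ-λ)
L = 3.1/(5.1-3.1) = 3.1/2.00
L = 1.5500 cars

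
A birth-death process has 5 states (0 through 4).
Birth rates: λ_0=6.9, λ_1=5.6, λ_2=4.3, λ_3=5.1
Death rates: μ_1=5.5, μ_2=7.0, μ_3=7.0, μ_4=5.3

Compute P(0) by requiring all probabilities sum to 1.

Ratios P(n)/P(0) = (λ₀···λₙ₋₁)/(μ₁···μₙ):
P(1)/P(0) = (6.9)/(5.5) = 1.25455
P(2)/P(0) = (6.9×5.6)/(5.5×7.0) = 1.00364
P(3)/P(0) = (6.9×5.6×4.3)/(5.5×7.0×7.0) = 0.616519
P(4)/P(0) = (6.9×5.6×4.3×5.1)/(5.5×7.0×7.0×5.3) = 0.593255

Normalization: ∑ P(n) = 1
P(0) × (1.00000 + 1.25455 + 1.00364 + 0.616519 + 0.593255) = 1
P(0) × 4.4680 = 1
P(0) = 1/4.4680 = 0.2238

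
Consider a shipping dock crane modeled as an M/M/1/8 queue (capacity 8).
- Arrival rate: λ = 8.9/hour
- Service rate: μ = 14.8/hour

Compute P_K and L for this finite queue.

ρ = λ/μ = 8.9/14.8 = 0.60135
P₀ = (1-ρ)/(1-ρ^(K+1)) = (1-0.60135)/(1-0.60135^9) = 0.39865/0.98972 = 0.4028
P_K = P₀×ρ^K = 0.4028 × 0.60135^8 = 0.4028 × 0.01710 = 0.006888
Blocking probability P_8 = 0.006888 (0.69%)
L = ρ[1 - (K+1)ρ^K + Kρ^(K+1)] / [(1-ρ)(1-ρ^(K+1))]
L = 0.60135 × (1 - 9×0.017101 + 8×0.010284) / ((1 - 0.60135) × (1 - 0.010284)) = 1.4150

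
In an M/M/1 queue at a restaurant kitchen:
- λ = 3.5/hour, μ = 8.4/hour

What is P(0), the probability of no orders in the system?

ρ = λ/μ = 3.5/8.4 = 0.4167
P(0) = 1 - ρ = 1 - 0.4167 = 0.5833
The server is idle 58.33% of the time.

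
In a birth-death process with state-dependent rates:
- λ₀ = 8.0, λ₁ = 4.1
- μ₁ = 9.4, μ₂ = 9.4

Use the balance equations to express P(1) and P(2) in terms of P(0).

Balance equations:
State 0: λ₀P₀ = μ₁P₁ → P₁ = (λ₀/μ₁)P₀ = (8.0/9.4)P₀ = 0.8511P₀
State 1: P₂ = (λ₀λ₁)/(μ₁μ₂)P₀ = (8.0×4.1)/(9.4×9.4)P₀ = 0.3712P₀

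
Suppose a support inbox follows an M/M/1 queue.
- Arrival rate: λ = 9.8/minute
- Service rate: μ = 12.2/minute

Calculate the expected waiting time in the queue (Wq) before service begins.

First, compute utilization: ρ = λ/μ = 9.8/12.2 = 0.8033
For M/M/1: Wq = λ/(μ(μ-λ))
Wq = 9.8/(12.2 × (12.2-9.8))
Wq = 9.8/(12.2 × 2.40)
Wq = 0.3347 minutes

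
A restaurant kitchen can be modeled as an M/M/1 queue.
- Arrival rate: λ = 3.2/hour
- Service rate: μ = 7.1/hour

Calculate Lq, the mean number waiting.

ρ = λ/μ = 3.2/7.1 = 0.4507
For M/M/1: Lq = λ²/(μ(μ-λ))
Lq = 10.24/(7.1 × 3.90)
Lq = 0.3698 orders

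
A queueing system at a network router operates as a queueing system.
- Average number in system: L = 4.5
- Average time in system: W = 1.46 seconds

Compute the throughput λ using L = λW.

Little's Law: L = λW, so λ = L/W
λ = 4.5/1.46 = 3.0822 packets/second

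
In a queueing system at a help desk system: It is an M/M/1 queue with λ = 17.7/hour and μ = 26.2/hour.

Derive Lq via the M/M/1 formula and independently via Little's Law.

Method 1 (direct): Lq = λ²/(μ(μ-λ)) = 313.29/(26.2 × 8.50) = 1.4068

Method 2 (Little's Law):
W = 1/(μ-λ) = 1/8.50 = 0.11765
Wq = W - 1/μ = 0.11765 - 0.038168 = 0.07948
Lq = λWq = 17.7 × 0.07948 = 1.4068 ✔ (matches Method 1)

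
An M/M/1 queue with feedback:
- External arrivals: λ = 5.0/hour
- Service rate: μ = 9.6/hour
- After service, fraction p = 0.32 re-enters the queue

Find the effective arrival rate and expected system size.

Effective arrival rate: λ_eff = λ/(1-p) = 5.0/(1-0.32) = 5.0/0.68 = 7.352941
ρ = λ_eff/μ = 7.352941/9.6 = 0.7659314
L = ρ/(1-ρ) = 0.7659314/(1-0.7659314) = 3.2723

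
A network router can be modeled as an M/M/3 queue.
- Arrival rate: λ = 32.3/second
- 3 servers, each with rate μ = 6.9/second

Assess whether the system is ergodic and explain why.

Stability requires ρ = λ/(cμ) < 1
ρ = 32.3/(3 × 6.9) = 32.3/20.70 = 1.5604
Since 1.5604 ≥ 1, the system is UNSTABLE.
Need c > λ/μ = 32.3/6.9 = 4.68.
Minimum servers needed: c = 5.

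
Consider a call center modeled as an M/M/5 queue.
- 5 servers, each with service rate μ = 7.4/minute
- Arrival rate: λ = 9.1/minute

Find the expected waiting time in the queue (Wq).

Traffic intensity: ρ = λ/(cμ) = 9.1/(5×7.4) = 0.2459
Since ρ = 0.2459 < 1, system is stable.
Offered load a = λ/μ = cρ = 9.1/7.4 = 1.2297
P₀ = [ Σₙ₌₀^4 aⁿ/n! + a^5/(5!(1-ρ)) ]⁻¹
Σ = a^0/0! + a^1/1! + a^2/2! + a^3/3! + a^4/4! = 1.00000 + 1.22973 + 0.756118 + 0.309940 + 0.0952856 = 3.3911
a^5/(5!(1-ρ)) = 2.8122/(120 × 0.7541) = 0.03108
P₀ = 1/(3.3911 + 0.03108) = 0.2922
Lq = P₀·a^5·ρ / (5!(1-ρ)²) = 0.29221 × 2.8122 × 0.24595 / (120 × 0.56860) = 0.002962
Wq = Lq/λ = 0.002962/9.1 = 0.0003255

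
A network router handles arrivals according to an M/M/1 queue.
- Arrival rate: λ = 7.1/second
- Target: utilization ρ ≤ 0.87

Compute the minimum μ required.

ρ = λ/μ, so μ = λ/ρ
μ ≥ 7.1/0.87 = 8.1609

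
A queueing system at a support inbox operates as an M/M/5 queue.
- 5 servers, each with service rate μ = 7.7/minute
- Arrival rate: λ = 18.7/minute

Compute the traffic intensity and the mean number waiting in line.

Traffic intensity: ρ = λ/(cμ) = 18.7/(5×7.7) = 0.4857
Since ρ = 0.4857 < 1, system is stable.
Offered load a = λ/μ = cρ = 18.7/7.7 = 2.4286
P₀ = [ Σₙ₌₀^4 aⁿ/n! + a^5/(5!(1-ρ)) ]⁻¹
Σ = a^0/0! + a^1/1! + a^2/2! + a^3/3! + a^4/4! = 1.00000 + 2.42857 + 2.94898 + 2.38727 + 1.44941 = 10.2142
a^5/(5!(1-ρ)) = 84.4801/(120 × 0.5143) = 1.3689
P₀ = 1/(10.2142 + 1.3689) = 0.08633
Lq = P₀·a^5·ρ / (5!(1-ρ)²) = 0.08633 × 84.4801 × 0.4857 / (120 × 0.2645) = 0.1116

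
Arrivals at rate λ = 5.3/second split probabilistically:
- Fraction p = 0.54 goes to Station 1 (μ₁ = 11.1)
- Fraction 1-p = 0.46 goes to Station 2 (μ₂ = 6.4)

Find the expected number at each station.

Effective rates: λ₁ = 5.3×0.54 = 2.862, λ₂ = 5.3×0.46 = 2.438
Station 1: ρ₁ = 2.862/11.1 = 0.25784, L₁ = ρ₁/(1-ρ₁) = 0.25784/(1-0.25784) = 0.3474
Station 2: ρ₂ = 2.438/6.4 = 0.380937, L₂ = ρ₂/(1-ρ₂) = 0.380937/(1-0.380937) = 0.6153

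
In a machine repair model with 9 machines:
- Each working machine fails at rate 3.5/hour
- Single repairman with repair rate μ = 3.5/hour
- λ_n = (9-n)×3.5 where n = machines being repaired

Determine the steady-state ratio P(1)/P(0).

P(1)/P(0) = ∏_{i=0}^{1-1} λ_i/μ_{i+1}
= (9-0)×3.5/3.5
= 9.0000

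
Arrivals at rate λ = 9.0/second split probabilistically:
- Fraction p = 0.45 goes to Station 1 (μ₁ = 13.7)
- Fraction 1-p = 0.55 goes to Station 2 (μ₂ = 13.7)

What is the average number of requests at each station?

Effective rates: λ₁ = 9.0×0.45 = 4.05, λ₂ = 9.0×0.55 = 4.95
Station 1: ρ₁ = 4.05/13.7 = 0.29562, L₁ = ρ₁/(1-ρ₁) = 0.29562/(1-0.29562) = 0.4197
Station 2: ρ₂ = 4.95/13.7 = 0.3613, L₂ = ρ₂/(1-ρ₂) = 0.3613/(1-0.3613) = 0.5657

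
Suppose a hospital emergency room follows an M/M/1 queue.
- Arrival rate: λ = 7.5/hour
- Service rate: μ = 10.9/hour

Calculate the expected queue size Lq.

ρ = λ/μ = 7.5/10.9 = 0.6881
For M/M/1: Lq = λ²/(μ(μ-λ))
Lq = 56.25/(10.9 × 3.40)
Lq = 1.5178 patients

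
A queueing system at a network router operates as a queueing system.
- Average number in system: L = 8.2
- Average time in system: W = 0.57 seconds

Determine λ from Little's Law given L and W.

Little's Law: L = λW, so λ = L/W
λ = 8.2/0.57 = 14.3860 packets/second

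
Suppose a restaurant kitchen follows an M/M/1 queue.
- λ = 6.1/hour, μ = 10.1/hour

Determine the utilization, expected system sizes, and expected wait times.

Step 1: ρ = λ/μ = 6.1/10.1 = 0.6040
Step 2: L = λ/(μ-λ) = 6.1/4.00 = 1.5250
Step 3: Lq = λ²/(μ(μ-λ)) = 37.21/(10.1×4.00) = 0.9210
Step 4: W = 1/(μ-λ) = 1/4.00 = 0.2500
Step 5: Wq = λ/(μ(μ-λ)) = 6.1/(10.1×4.00) = 0.1510
Step 6: P(0) = 1-ρ = 0.3960
Verify: L = λW = 6.1×0.2500 = 1.5250 ✔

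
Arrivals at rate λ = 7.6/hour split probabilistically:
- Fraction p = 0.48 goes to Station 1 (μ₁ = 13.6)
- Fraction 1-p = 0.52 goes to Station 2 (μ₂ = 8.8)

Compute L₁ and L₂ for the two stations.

Effective rates: λ₁ = 7.6×0.48 = 3.648, λ₂ = 7.6×0.52 = 3.952
Station 1: ρ₁ = 3.648/13.6 = 0.26824, L₁ = ρ₁/(1-ρ₁) = 0.26824/(1-0.26824) = 0.3666
Station 2: ρ₂ = 3.952/8.8 = 0.4491, L₂ = ρ₂/(1-ρ₂) = 0.4491/(1-0.4491) = 0.8152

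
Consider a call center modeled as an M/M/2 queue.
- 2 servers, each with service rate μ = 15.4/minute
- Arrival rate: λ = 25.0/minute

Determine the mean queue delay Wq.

Traffic intensity: ρ = λ/(cμ) = 25.0/(2×15.4) = 0.8117
Since ρ = 0.8117 < 1, system is stable.
Offered load a = λ/μ = cρ = 25.0/15.4 = 1.6234
P₀ = [ Σₙ₌₀^1 aⁿ/n! + a^2/(2!(1-ρ)) ]⁻¹
Σ = a^0/0! + a^1/1! = 1.0000 + 1.6234 = 2.6234
a^2/(2!(1-ρ)) = 2.63535/(2 × 0.188312) = 6.9973
P₀ = 1/(2.6234 + 6.9973) = 0.1039
Lq = P₀·a^2·ρ / (2!(1-ρ)²) = 0.10394 × 2.6354 × 0.81169 / (2 × 0.035461) = 3.1350
Wq = Lq/λ = 3.1350/25.0 = 0.1254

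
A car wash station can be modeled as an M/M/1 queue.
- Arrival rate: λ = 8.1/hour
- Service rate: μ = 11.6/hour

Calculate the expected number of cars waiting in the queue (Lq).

ρ = λ/μ = 8.1/11.6 = 0.6983
For M/M/1: Lq = λ²/(μ(μ-λ))
Lq = 65.61/(11.6 × 3.50)
Lq = 1.6160 cars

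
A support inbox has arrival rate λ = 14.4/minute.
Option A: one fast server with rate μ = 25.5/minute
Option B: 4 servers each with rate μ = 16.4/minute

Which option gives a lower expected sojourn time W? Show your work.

Option A: single server μ = 25.5 (M/M/1)
  ρ_A = 14.4/25.5 = 0.5647
  W_A = 1/(μ-λ) = 1/(25.5-14.4) = 1/11.10 = 0.09009

Option B: 4 servers μ = 16.4 (M/M/4)
  ρ_B = λ/(cμ) = 14.4/(4×16.4) = 0.2195
  Offered load a = λ/μ = cρ = 14.4/16.4 = 0.8780
  P₀ = [ Σₙ₌₀^3 aⁿ/n! + a^4/(4!(1-ρ)) ]⁻¹
  Σ = a^0/0! + a^1/1! + a^2/2! + a^3/3! = 1.00000 + 0.878049 + 0.385485 + 0.112825 = 2.3764
  a^4/(4!(1-ρ)) = 0.5944/(24 × 0.7805) = 0.03173
  P₀ = 1/(2.3764 + 0.03173) = 0.4153
  Lq = P₀·a^4·ρ / (4!(1-ρ)²) = 0.4153 × 0.5944 × 0.2195 / (24 × 0.6092) = 0.003706
  Wq_B = Lq/λ = 0.0037061/14.4 = 0.00025737
  W_B = Wq_B + 1/μ = 0.00025737 + 0.060976 = 0.06123

Since W_B = 0.06123 < W_A = 0.09009, Option B (multiple servers) has the shorter time in system.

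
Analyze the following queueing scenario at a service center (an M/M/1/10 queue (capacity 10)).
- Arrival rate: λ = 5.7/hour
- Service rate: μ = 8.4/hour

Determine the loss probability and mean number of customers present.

ρ = λ/μ = 5.7/8.4 = 0.67857
P₀ = (1-ρ)/(1-ρ^(K+1)) = (1-0.67857)/(1-0.67857^11) = 0.3214/0.9860 = 0.3260
P_K = P₀×ρ^K = 0.3260 × 0.67857^10 = 0.3260 × 0.02070 = 0.006748
Blocking probability P_10 = 0.006748 (0.67%)
L = ρ[1 - (K+1)ρ^K + Kρ^(K+1)] / [(1-ρ)(1-ρ^(K+1))]
L = 0.67857 × (1 - 11×0.020699 + 10×0.014046) / ((1 - 0.67857) × (1 - 0.014046)) = 1.9544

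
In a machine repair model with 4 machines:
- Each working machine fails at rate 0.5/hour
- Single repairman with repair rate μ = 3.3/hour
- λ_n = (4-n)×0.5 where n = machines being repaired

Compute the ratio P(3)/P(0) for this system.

P(3)/P(0) = ∏_{i=0}^{3-1} λ_i/μ_{i+1}
= (4-0)×0.5/3.3 × (4-1)×0.5/3.3 × (4-2)×0.5/3.3
= 0.08348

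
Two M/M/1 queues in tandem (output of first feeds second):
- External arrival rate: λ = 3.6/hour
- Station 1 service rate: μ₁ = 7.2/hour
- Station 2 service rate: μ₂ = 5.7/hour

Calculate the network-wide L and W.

By Jackson's theorem, each station behaves as independent M/M/1.
Station 1: ρ₁ = 3.6/7.2 = 0.5000, L₁ = ρ₁/(1-ρ₁) = λ/(μ₁-λ) = 3.6/3.60 = 1.0000
Station 2: ρ₂ = 3.6/5.7 = 0.6316, L₂ = ρ₂/(1-ρ₂) = λ/(μ₂-λ) = 3.6/2.10 = 1.7143
Total: L = L₁ + L₂ = 1.0000 + 1.7143 = 2.7143
W = L/λ = 2.7143/3.6 = 0.7540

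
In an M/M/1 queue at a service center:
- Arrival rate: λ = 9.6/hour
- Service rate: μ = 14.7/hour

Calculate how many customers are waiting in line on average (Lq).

ρ = λ/μ = 9.6/14.7 = 0.6531
For M/M/1: Lq = λ²/(μ(μ-λ))
Lq = 92.16/(14.7 × 5.10)
Lq = 1.2293 customers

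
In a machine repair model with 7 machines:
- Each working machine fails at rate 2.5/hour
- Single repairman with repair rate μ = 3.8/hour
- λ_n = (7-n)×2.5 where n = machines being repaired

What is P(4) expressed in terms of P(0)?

P(4)/P(0) = ∏_{i=0}^{4-1} λ_i/μ_{i+1}
= (7-0)×2.5/3.8 × (7-1)×2.5/3.8 × (7-2)×2.5/3.8 × (7-3)×2.5/3.8
= 157.3638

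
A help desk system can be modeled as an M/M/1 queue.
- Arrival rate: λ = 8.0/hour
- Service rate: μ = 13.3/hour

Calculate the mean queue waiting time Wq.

First, compute utilization: ρ = λ/μ = 8.0/13.3 = 0.6015
For M/M/1: Wq = λ/(μ(μ-λ))
Wq = 8.0/(13.3 × (13.3-8.0))
Wq = 8.0/(13.3 × 5.30)
Wq = 0.1135 hours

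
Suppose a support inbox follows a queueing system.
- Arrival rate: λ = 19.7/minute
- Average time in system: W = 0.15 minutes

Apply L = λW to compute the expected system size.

Little's Law: L = λW
L = 19.7 × 0.15 = 2.9550 emails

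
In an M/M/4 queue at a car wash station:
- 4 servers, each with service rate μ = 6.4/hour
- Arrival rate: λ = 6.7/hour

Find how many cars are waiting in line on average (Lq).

Traffic intensity: ρ = λ/(cμ) = 6.7/(4×6.4) = 0.2617
Since ρ = 0.2617 < 1, system is stable.
Offered load a = λ/μ = cρ = 6.7/6.4 = 1.0469
P₀ = [ Σₙ₌₀^3 aⁿ/n! + a^4/(4!(1-ρ)) ]⁻¹
Σ = a^0/0! + a^1/1! + a^2/2! + a^3/3! = 1.0000 + 1.0469 + 0.5480 + 0.1912 = 2.7861
a^4/(4!(1-ρ)) = 1.2011/(24 × 0.7383) = 0.06779
P₀ = 1/(2.7861 + 0.06779) = 0.3504
Lq = P₀·a^4·ρ / (4!(1-ρ)²) = 0.35040 × 1.2011 × 0.26172 / (24 × 0.54506) = 0.008420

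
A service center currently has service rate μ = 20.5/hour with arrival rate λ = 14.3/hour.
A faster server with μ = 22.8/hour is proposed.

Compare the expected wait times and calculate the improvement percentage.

System 1: ρ₁ = 14.3/20.5 = 0.6976, W₁ = 1/(20.5-14.3) = 0.16129
System 2: ρ₂ = 14.3/22.8 = 0.6272, W₂ = 1/(22.8-14.3) = 0.11765
Improvement: (W₁-W₂)/W₁ = (0.16129-0.11765)/0.16129 = 27.06%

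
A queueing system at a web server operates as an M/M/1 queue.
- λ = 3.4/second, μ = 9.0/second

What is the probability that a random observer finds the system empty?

ρ = λ/μ = 3.4/9.0 = 0.3778
P(0) = 1 - ρ = 1 - 0.3778 = 0.6222
The server is idle 62.22% of the time.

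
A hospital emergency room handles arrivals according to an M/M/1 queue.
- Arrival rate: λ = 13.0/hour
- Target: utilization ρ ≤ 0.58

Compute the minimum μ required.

ρ = λ/μ, so μ = λ/ρ
μ ≥ 13.0/0.58 = 22.4138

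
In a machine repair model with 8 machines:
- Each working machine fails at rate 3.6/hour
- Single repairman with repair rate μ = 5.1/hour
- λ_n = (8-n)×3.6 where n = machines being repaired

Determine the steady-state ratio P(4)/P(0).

P(4)/P(0) = ∏_{i=0}^{4-1} λ_i/μ_{i+1}
= (8-0)×3.6/5.1 × (8-1)×3.6/5.1 × (8-2)×3.6/5.1 × (8-3)×3.6/5.1
= 417.0985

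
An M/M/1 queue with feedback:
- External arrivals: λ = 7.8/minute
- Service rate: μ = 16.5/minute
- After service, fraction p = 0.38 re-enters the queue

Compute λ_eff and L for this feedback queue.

Effective arrival rate: λ_eff = λ/(1-p) = 7.8/(1-0.38) = 7.8/0.62 = 12.580645
ρ = λ_eff/μ = 12.580645/16.5 = 0.762463
L = ρ/(1-ρ) = 0.762463/(1-0.762463) = 3.2099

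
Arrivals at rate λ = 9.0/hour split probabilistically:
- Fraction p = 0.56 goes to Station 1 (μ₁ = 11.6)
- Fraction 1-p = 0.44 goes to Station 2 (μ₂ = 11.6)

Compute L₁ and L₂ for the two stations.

Effective rates: λ₁ = 9.0×0.56 = 5.04, λ₂ = 9.0×0.44 = 3.96
Station 1: ρ₁ = 5.04/11.6 = 0.4345, L₁ = ρ₁/(1-ρ₁) = 0.4345/(1-0.4345) = 0.7683
Station 2: ρ₂ = 3.96/11.6 = 0.34138, L₂ = ρ₂/(1-ρ₂) = 0.34138/(1-0.34138) = 0.5183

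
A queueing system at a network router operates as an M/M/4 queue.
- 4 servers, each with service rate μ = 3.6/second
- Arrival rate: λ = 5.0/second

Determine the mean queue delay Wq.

Traffic intensity: ρ = λ/(cμ) = 5.0/(4×3.6) = 0.3472
Since ρ = 0.3472 < 1, system is stable.
Offered load a = λ/μ = cρ = 5.0/3.6 = 1.3889
P₀ = [ Σₙ₌₀^3 aⁿ/n! + a^4/(4!(1-ρ)) ]⁻¹
Σ = a^0/0! + a^1/1! + a^2/2! + a^3/3! = 1.0000 + 1.3889 + 0.9645 + 0.4465 = 3.7999
a^4/(4!(1-ρ)) = 3.7211/(24 × 0.6528) = 0.2375
P₀ = 1/(3.7999 + 0.2375) = 0.2477
Lq = P₀·a^4·ρ / (4!(1-ρ)²) = 0.2477 × 3.7211 × 0.3472 / (24 × 0.4261) = 0.03129
Wq = Lq/λ = 0.03129/5.0 = 0.006258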